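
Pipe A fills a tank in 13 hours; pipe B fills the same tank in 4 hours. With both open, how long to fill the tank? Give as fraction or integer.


Rate of A = 1/13 job per hour
Rate of B = 1/4 job per hour
Combined rate = 1/13 + 1/4
Find common denominator: (4 + 13)/(13*4) = 17/52
Combined rate = 17/52 job per hour
Time together = 1 / (17/52) = 52/17 hours

52/17


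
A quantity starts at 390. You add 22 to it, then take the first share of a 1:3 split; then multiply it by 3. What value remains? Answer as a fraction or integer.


Start with 390.
Step 1: Add 22: 390+22=412; split 1:3 first = 412*1/4 = 103
Step 2: Multiply by 3: 103 * 3 = 309
Final result = 309

309


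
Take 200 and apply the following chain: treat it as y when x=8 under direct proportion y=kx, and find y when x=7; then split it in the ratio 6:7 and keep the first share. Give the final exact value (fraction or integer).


Start with 200.
Step 1: Direct prop: k = (200)/8; new y = k*7 = 200*7/8 = 175
Step 2: Split 6:7, first share = 175 * 6/13 = 1050/13
Final result = 1050/13

1050/13


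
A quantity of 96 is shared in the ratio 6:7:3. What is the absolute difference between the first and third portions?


Total parts = 6 + 7 + 3 = 16
Value per part = 96 / 16 = 6
Shares: 6*6=36, 7*6=42, 3*6=18
First share = 36, third share = 18
Difference = |36 - 18| = 18

18


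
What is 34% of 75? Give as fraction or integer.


Compute 34% of 75
Convert percentage: 34% = 34/100
Multiply: 75 * 34/100
= 2550/100
= 51/2

51/2


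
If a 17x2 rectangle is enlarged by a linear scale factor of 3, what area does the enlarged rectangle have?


Original dimensions: 17 x 2
Enlargement factor = 3
New width = 17 * 3 = 51
New height = 2 * 3 = 6
New area = 51 * 6 = 306

306


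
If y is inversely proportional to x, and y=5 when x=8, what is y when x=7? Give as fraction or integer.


Inverse proportion: y = k/x
Find k: k = 8 * 5 = 40
Compute y at x=7: y = 40/7
y = 40/7

40/7


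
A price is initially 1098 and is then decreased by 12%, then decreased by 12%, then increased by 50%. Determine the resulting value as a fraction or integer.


Start: 1098
Step 1: decrease by 12% => multiply by 88/100
  1098 * 88/100 = 24156/25
Step 2: decrease by 12% => multiply by 88/100
  24156/25 * 88/100 = 531432/625
Step 3: increase by 50% => multiply by 150/100
  531432/625 * 150/100 = 797148/625
Final value = 797148/625

797148/625


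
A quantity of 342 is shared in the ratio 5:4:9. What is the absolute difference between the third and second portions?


Total parts = 5 + 4 + 9 = 18
Value per part = 342 / 18 = 19
Shares: 5*19=95, 4*19=76, 9*19=171
Third share = 171, second share = 76
Difference = |171 - 76| = 95

95


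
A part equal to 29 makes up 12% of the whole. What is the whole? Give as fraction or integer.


Given: 29 is 12% of the whole
Set up: 29 = 12/100 * whole
whole = 29 * 100 / 12
whole = 2900 / 12
whole = 725/3

725/3


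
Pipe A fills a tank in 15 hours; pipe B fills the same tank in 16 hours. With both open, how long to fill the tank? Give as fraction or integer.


Rate of A = 1/15 job per hour
Rate of B = 1/16 job per hour
Combined rate = 1/15 + 1/16
Find common denominator: (16 + 15)/(15*16) = 31/240
Combined rate = 31/240 job per hour
Time together = 1 / (31/240) = 240/31 hours

240/31


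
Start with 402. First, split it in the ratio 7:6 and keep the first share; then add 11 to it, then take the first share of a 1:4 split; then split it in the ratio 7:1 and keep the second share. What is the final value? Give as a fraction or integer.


Start with 402.
Step 1: Split 7:6, first share = 402 * 7/13 = 2814/13
Step 2: Add 11: 2814/13+11=2957/13; split 1:4 first = 2957/13*1/5 = 2957/65
Step 3: Split 7:1, second share = 2957/65 * 1/8 = 2957/520
Final result = 2957/520

2957/520


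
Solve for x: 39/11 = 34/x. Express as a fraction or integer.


Setting up: 39/11 = 34/x
Cross multiply: 39 * x = 11 * 34
39x = 374
x = 374/39
x = 374/39

374/39


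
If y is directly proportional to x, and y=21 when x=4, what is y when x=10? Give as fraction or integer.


Direct proportion: y = kx
Find k: k = 21/4 = 21/4
Compute y at x=10: y = 21/4 * 10
y = 105/2

105/2


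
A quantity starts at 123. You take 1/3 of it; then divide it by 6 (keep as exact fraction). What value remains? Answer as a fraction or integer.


Start with 123.
Step 1: Take 1/3: 123 * 1/3 = 41
Step 2: Divide by 6: 41 / 6 = 41/6
Final result = 41/6

41/6


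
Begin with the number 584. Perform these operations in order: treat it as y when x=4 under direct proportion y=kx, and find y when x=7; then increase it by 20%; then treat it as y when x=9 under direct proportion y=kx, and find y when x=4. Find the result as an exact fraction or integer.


Start with 584.
Step 1: Direct prop: k = (584)/4; new y = k*7 = 584*7/4 = 1022
Step 2: Increase by 20%: 1022 * 120/100 = 6132/5
Step 3: Direct prop: k = (6132/5)/9; new y = k*4 = 6132/5*4/9 = 8176/15
Final result = 8176/15

8176/15


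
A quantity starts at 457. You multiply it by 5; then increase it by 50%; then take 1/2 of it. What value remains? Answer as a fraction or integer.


Start with 457.
Step 1: Multiply by 5: 457 * 5 = 2285
Step 2: Increase by 50%: 2285 * 150/100 = 6855/2
Step 3: Take 1/2: 6855/2 * 1/2 = 6855/4
Final result = 6855/4

6855/4


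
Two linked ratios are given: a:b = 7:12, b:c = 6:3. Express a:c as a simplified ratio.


Given a:b = 7:12 and b:c = 6:3
Make b consistent. Multiply first ratio by 6: a:b = 42:72
Multiply second ratio by 12: b:c = 72:36
Now b = 72 in both, so a:b:c = 42:72:36
Therefore a:c = 42:36
Simplify by GCD: a:c = 7:6

7:6


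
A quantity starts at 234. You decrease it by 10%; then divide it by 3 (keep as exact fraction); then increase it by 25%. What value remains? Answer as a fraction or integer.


Start with 234.
Step 1: Decrease by 10%: 234 * 90/100 = 1053/5
Step 2: Divide by 3: 1053/5 / 3 = 351/5
Step 3: Increase by 25%: 351/5 * 125/100 = 351/4
Final result = 351/4

351/4


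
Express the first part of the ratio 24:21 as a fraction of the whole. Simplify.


Total parts = 24 + 21 = 45
First part fraction = 24/45
Simplify: 24/45 = 8/15

8/15


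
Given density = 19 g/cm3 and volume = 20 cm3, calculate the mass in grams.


Using mass = density * volume
Density = 19 g/cm3
Volume = 20 cm3
Mass = 19 * 20
= 380 g

380


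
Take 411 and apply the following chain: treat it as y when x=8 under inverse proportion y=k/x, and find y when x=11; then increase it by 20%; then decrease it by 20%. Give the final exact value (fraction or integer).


Start with 411.
Step 1: Inverse prop: k = (411)*8; new y = k/11 = 411*8/11 = 3288/11
Step 2: Increase by 20%: 3288/11 * 120/100 = 19728/55
Step 3: Decrease by 20%: 19728/55 * 80/100 = 78912/275
Final result = 78912/275

78912/275


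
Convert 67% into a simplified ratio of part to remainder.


Part = 67%, Remainder = 33%
Ratio = 67:33
GCD(67, 33) = 1
Simplify: 67:33 = 67:33

67:33


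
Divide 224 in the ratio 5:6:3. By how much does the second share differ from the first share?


Total parts = 5 + 6 + 3 = 14
Value per part = 224 / 14 = 16
Shares: 5*16=80, 6*16=96, 3*16=48
Second share = 96, first share = 80
Difference = |96 - 80| = 16

16


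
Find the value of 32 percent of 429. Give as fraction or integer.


Compute 32% of 429
Convert percentage: 32% = 32/100
Multiply: 429 * 32/100
= 13728/100
= 3432/25

3432/25


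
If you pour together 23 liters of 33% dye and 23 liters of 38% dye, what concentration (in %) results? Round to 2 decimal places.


Solute in mixture 1 = 33% of 23 L = 23*33/100 = 759/100 L
Solute in mixture 2 = 38% of 23 L = 23*38/100 = 437/50 L
Total solute = 759/100 + 437/50 = 1633/100 L
Total volume = 23 + 23 = 46 L
Final concentration = 1633/100/46 * 100 = 35.50%

35.50


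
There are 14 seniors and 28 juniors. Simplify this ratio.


Find GCD(14, 28)
GCD = 14
Divide both by 14: 14/14 = 1, 28/14 = 2
Simplified ratio = 1:2

1:2


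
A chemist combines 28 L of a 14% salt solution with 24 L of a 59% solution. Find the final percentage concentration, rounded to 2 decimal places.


Solute in mixture 1 = 14% of 28 L = 28*14/100 = 98/25 L
Solute in mixture 2 = 59% of 24 L = 24*59/100 = 354/25 L
Total solute = 98/25 + 354/25 = 452/25 L
Total volume = 28 + 24 = 52 L
Final concentration = 452/25/52 * 100 = 34.77%

34.77


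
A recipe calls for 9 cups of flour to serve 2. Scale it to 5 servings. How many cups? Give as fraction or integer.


Original: 9 cups for 2 servings
Target servings = 5
Scaling factor = 5/2
New amount = 9 * 5/2
= 45/2
= 45/2 cups

45/2


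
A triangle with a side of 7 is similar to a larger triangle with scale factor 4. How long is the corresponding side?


Similar triangles have proportional sides
Scale factor = 4
Smaller side = 7
Corresponding larger side = 7 * 4
= 28

28


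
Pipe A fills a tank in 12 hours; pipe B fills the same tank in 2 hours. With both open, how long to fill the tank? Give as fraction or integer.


Rate of A = 1/12 job per hour
Rate of B = 1/2 job per hour
Combined rate = 1/12 + 1/2
Find common denominator: (2 + 12)/(12*2) = 14/24
Combined rate = 7/12 job per hour
Time together = 1 / (7/12) = 12/7 hours

12/7


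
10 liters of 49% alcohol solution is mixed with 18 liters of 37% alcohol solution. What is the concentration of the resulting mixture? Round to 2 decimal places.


Solute in mixture 1 = 49% of 10 L = 10*49/100 = 49/10 L
Solute in mixture 2 = 37% of 18 L = 18*37/100 = 333/50 L
Total solute = 49/10 + 333/50 = 289/25 L
Total volume = 10 + 18 = 28 L
Final concentration = 289/25/28 * 100 = 41.29%

41.29


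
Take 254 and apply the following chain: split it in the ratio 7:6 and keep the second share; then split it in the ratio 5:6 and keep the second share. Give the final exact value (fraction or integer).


Start with 254.
Step 1: Split 7:6, second share = 254 * 6/13 = 1524/13
Step 2: Split 5:6, second share = 1524/13 * 6/11 = 9144/143
Final result = 9144/143

9144/143


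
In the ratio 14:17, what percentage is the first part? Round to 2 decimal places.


Total parts = 14 + 17 = 31
First part fraction = 14/31
Percentage = (14/31) * 100
= 0.451613 * 100
= 45.16%

45.16


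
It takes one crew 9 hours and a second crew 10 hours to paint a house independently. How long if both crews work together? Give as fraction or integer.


Rate of A = 1/9 job per hour
Rate of B = 1/10 job per hour
Combined rate = 1/9 + 1/10
Find common denominator: (10 + 9)/(9*10) = 19/90
Combined rate = 19/90 job per hour
Time together = 1 / (19/90) = 90/19 hours

90/19


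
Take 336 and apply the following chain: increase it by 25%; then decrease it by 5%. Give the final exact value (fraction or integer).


Start with 336.
Step 1: Increase by 25%: 336 * 125/100 = 420
Step 2: Decrease by 5%: 420 * 95/100 = 399
Final result = 399

399


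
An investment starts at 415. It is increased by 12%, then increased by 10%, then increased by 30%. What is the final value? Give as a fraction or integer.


Start: 415
Step 1: increase by 12% => multiply by 112/100
  415 * 112/100 = 2324/5
Step 2: increase by 10% => multiply by 110/100
  2324/5 * 110/100 = 12782/25
Step 3: increase by 30% => multiply by 130/100
  12782/25 * 130/100 = 83083/125
Final value = 83083/125

83083/125


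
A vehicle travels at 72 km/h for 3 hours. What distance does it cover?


Using distance = speed * time
Speed = 72 km/h
Time = 3 hours
Distance = 72 * 3
= 216 km

216


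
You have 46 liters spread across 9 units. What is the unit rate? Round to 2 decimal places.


Total liters = 46
Number of units = 9
Unit rate = 46 / 9
= 5.11 liters per unit

5.11


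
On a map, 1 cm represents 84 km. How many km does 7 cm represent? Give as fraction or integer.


Map scale: 1 cm = 84 km
Measured distance on map = 7 cm
Set up proportion: 7 * 84 / 1
= 588 / 1
= 588 km

588


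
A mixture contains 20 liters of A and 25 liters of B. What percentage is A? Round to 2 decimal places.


Volume of A = 20 L
Volume of B = 25 L
Total volume = 20 + 25 = 45 L
Percentage of A = (20/45) * 100
= 44.44%

44.44


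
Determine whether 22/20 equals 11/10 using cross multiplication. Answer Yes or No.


Cross multiply to check 22/20 = 11/10
Left cross product: 22 * 10 = 220
Right cross product: 20 * 11 = 220
220 = 220
Equal, so proportions match => Yes

Yes


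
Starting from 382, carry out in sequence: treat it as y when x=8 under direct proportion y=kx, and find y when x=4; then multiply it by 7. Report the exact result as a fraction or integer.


Start with 382.
Step 1: Direct prop: k = (382)/8; new y = k*4 = 382*4/8 = 191
Step 2: Multiply by 7: 191 * 7 = 1337
Final result = 1337

1337


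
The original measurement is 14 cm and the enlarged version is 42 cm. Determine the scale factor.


Original length = 14 cm
Scaled length = 42 cm
Scale factor = 42 / 14
= 3

3


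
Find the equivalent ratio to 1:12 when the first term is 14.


Original ratio: 1:12
First term target: 14
Scale factor = 14 / 1 = 14
Multiply second term: 12 * 14 = 168
Equivalent ratio = 14:168

14:168


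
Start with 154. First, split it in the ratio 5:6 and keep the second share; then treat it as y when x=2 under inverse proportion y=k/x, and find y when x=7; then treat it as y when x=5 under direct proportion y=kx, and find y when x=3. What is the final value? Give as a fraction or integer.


Start with 154.
Step 1: Split 5:6, second share = 154 * 6/11 = 84
Step 2: Inverse prop: k = (84)*2; new y = k/7 = 84*2/7 = 24
Step 3: Direct prop: k = (24)/5; new y = k*3 = 24*3/5 = 72/5
Final result = 72/5

72/5


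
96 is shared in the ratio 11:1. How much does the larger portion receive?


Total parts = 11 + 1 = 12
Value per part = 96 / 12 = 8
First share = 11 * 8 = 88
Second share = 1 * 8 = 8
Larger share = 88

88


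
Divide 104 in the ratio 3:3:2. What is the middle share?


Ratio = 3:3:2
Total parts = 3 + 3 + 2 = 8
Value per part = 104 / 8 = 13
First share = 3 * 13 = 39
Middle share = 3 * 13 = 39
Third share = 2 * 13 = 26

39


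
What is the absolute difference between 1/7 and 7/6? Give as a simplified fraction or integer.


Simplify: 1/7 = 1/7 and 7/6 = 7/6
Find common denominator: LCD = 42
Convert: 6/42 and 49/42
Difference = |6 - 49|/42 = 43/42
Simplified = 43/42

43/42


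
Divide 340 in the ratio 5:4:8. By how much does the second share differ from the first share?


Total parts = 5 + 4 + 8 = 17
Value per part = 340 / 17 = 20
Shares: 5*20=100, 4*20=80, 8*20=160
Second share = 80, first share = 100
Difference = |80 - 100| = 20

20


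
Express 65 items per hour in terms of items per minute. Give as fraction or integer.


Converting from per hour to per minute
Rate = 65 items per hour
Divide by 60: 65/60
= 13/12 items per minute

13/12


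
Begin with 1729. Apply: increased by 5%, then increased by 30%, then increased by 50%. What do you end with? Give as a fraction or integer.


Start: 1729
Step 1: increase by 5% => multiply by 105/100
  1729 * 105/100 = 36309/20
Step 2: increase by 30% => multiply by 130/100
  36309/20 * 130/100 = 472017/200
Step 3: increase by 50% => multiply by 150/100
  472017/200 * 150/100 = 1416051/400
Final value = 1416051/400

1416051/400


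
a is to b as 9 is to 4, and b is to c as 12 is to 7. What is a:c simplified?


Given a:b = 9:4 and b:c = 12:7
Make b consistent. Multiply first ratio by 12: a:b = 108:48
Multiply second ratio by 4: b:c = 48:28
Now b = 48 in both, so a:b:c = 108:48:28
Therefore a:c = 108:28
Simplify by GCD: a:c = 27:7

27:7


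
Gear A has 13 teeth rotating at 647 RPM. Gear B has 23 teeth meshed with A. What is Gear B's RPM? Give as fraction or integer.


Gear ratio: teeth_A * RPM_A = teeth_B * RPM_B
13 * 647 = 23 * RPM_B
8411 = 23 * RPM_B
RPM_B = 8411 / 23
RPM_B = 8411/23

8411/23


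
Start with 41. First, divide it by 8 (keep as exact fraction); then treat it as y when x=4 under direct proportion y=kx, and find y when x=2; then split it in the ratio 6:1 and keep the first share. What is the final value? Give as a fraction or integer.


Start with 41.
Step 1: Divide by 8: 41 / 8 = 41/8
Step 2: Direct prop: k = (41/8)/4; new y = k*2 = 41/8*2/4 = 41/16
Step 3: Split 6:1, first share = 41/16 * 6/7 = 123/56
Final result = 123/56

123/56


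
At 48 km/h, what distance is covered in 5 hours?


Using distance = speed * time
Speed = 48 km/h
Time = 5 hours
Distance = 48 * 5
= 240 km

240


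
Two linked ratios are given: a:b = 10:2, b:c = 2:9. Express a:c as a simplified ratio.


Given a:b = 10:2 and b:c = 2:9
Make b consistent. Multiply first ratio by 2: a:b = 20:4
Multiply second ratio by 2: b:c = 4:18
Now b = 4 in both, so a:b:c = 20:4:18
Therefore a:c = 20:18
Simplify by GCD: a:c = 10:9

10:9


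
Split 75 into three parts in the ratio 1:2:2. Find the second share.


Ratio = 1:2:2
Total parts = 1 + 2 + 2 = 5
Value per part = 75 / 5 = 15
First share = 1 * 15 = 15
Middle share = 2 * 15 = 30
Third share = 2 * 15 = 30

30


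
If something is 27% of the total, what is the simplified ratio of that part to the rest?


Part = 27%, Remainder = 73%
Ratio = 27:73
GCD(27, 73) = 1
Simplify: 27:73 = 27:73

27:73


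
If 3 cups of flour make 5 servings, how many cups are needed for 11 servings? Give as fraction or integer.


Original: 3 cups for 5 servings
Target servings = 11
Scaling factor = 11/5
New amount = 3 * 11/5
= 33/5
= 33/5 cups

33/5


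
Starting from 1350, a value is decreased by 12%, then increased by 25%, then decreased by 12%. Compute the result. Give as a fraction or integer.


Start: 1350
Step 1: decrease by 12% => multiply by 88/100
  1350 * 88/100 = 1188
Step 2: increase by 25% => multiply by 125/100
  1188 * 125/100 = 1485
Step 3: decrease by 12% => multiply by 88/100
  1485 * 88/100 = 6534/5
Final value = 6534/5

6534/5


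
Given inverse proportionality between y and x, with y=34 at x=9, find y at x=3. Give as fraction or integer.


Inverse proportion: y = k/x
Find k: k = 9 * 34 = 306
Compute y at x=3: y = 306/3
y = 102

102


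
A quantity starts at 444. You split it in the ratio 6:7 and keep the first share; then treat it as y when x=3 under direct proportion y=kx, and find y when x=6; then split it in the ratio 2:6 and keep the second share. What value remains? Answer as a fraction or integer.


Start with 444.
Step 1: Split 6:7, first share = 444 * 6/13 = 2664/13
Step 2: Direct prop: k = (2664/13)/3; new y = k*6 = 2664/13*6/3 = 5328/13
Step 3: Split 2:6, second share = 5328/13 * 6/8 = 3996/13
Final result = 3996/13

3996/13


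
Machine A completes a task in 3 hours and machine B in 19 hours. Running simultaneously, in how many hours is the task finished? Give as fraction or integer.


Rate of A = 1/3 job per hour
Rate of B = 1/19 job per hour
Combined rate = 1/3 + 1/19
Find common denominator: (19 + 3)/(3*19) = 22/57
Combined rate = 22/57 job per hour
Time together = 1 / (22/57) = 57/22 hours

57/22


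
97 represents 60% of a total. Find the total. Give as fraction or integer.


Given: 97 is 60% of the whole
Set up: 97 = 60/100 * whole
whole = 97 * 100 / 60
whole = 9700 / 60
whole = 485/3

485/3


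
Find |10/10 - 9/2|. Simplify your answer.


Simplify: 10/10 = 1 and 9/2 = 9/2
Find common denominator: LCD = 2
Convert: 2/2 and 9/2
Difference = |2 - 9|/2 = 7/2
Simplified = 7/2

7/2


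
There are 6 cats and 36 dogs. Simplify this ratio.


Find GCD(6, 36)
GCD = 6
Divide both by 6: 6/6 = 1, 36/6 = 6
Simplified ratio = 1:6

1:6


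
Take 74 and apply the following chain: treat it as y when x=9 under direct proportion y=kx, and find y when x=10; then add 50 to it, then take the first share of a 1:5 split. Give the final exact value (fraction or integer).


Start with 74.
Step 1: Direct prop: k = (74)/9; new y = k*10 = 74*10/9 = 740/9
Step 2: Add 50: 740/9+50=1190/9; split 1:5 first = 1190/9*1/6 = 595/27
Final result = 595/27

595/27


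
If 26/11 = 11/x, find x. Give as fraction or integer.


Setting up: 26/11 = 11/x
Cross multiply: 26 * x = 11 * 11
26x = 121
x = 121/26
x = 121/26

121/26


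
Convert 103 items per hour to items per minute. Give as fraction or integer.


Converting from per hour to per minute
Rate = 103 items per hour
Divide by 60: 103/60
= 103/60 items per minute

103/60


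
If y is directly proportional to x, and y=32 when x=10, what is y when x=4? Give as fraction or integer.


Direct proportion: y = kx
Find k: k = 32/10 = 16/5
Compute y at x=4: y = 16/5 * 4
y = 64/5

64/5


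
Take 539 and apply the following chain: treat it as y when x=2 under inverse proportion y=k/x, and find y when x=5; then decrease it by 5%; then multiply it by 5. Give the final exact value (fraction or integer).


Start with 539.
Step 1: Inverse prop: k = (539)*2; new y = k/5 = 539*2/5 = 1078/5
Step 2: Decrease by 5%: 1078/5 * 95/100 = 10241/50
Step 3: Multiply by 5: 10241/50 * 5 = 10241/10
Final result = 10241/10

10241/10


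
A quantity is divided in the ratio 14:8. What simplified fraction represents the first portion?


Total parts = 14 + 8 = 22
First part fraction = 14/22
Simplify: 14/22 = 7/11

7/11


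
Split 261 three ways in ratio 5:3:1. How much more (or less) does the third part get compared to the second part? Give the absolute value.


Total parts = 5 + 3 + 1 = 9
Value per part = 261 / 9 = 29
Shares: 5*29=145, 3*29=87, 1*29=29
Third share = 29, second share = 87
Difference = |29 - 87| = 58

58


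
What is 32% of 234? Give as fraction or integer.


Compute 32% of 234
Convert percentage: 32% = 32/100
Multiply: 234 * 32/100
= 7488/100
= 1872/25

1872/25


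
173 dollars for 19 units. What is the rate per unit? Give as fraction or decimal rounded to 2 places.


Total dollars = 173
Number of units = 19
Unit rate = 173 / 19
= 9.11 dollars per unit

9.11


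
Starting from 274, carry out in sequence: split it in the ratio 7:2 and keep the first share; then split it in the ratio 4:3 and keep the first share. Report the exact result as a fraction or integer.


Start with 274.
Step 1: Split 7:2, first share = 274 * 7/9 = 1918/9
Step 2: Split 4:3, first share = 1918/9 * 4/7 = 1096/9
Final result = 1096/9

1096/9


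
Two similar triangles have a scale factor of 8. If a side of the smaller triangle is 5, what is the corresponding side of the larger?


Similar triangles have proportional sides
Scale factor = 8
Smaller side = 5
Corresponding larger side = 5 * 8
= 40

40


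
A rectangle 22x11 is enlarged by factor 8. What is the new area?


Original dimensions: 22 x 11
Enlargement factor = 8
New width = 22 * 8 = 176
New height = 11 * 8 = 88
New area = 176 * 88 = 15488

15488


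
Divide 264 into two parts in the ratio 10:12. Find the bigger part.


Total parts = 10 + 12 = 22
Value per part = 264 / 22 = 12
First share = 10 * 12 = 120
Second share = 12 * 12 = 144
Larger share = 144

144


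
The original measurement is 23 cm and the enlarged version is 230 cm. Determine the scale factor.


Original length = 23 cm
Scaled length = 230 cm
Scale factor = 230 / 23
= 10

10


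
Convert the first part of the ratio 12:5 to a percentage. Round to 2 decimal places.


Total parts = 12 + 5 = 17
First part fraction = 12/17
Percentage = (12/17) * 100
= 0.705882 * 100
= 70.59%

70.59


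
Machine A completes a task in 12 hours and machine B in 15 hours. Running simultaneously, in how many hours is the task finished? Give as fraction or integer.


Rate of A = 1/12 job per hour
Rate of B = 1/15 job per hour
Combined rate = 1/12 + 1/15
Find common denominator: (15 + 12)/(12*15) = 27/180
Combined rate = 3/20 job per hour
Time together = 1 / (3/20) = 20/3 hours

20/3


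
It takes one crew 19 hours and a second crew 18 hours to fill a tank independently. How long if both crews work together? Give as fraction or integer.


Rate of A = 1/19 job per hour
Rate of B = 1/18 job per hour
Combined rate = 1/19 + 1/18
Find common denominator: (18 + 19)/(19*18) = 37/342
Combined rate = 37/342 job per hour
Time together = 1 / (37/342) = 342/37 hours

342/37


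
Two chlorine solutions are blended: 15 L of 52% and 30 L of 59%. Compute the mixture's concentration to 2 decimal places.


Solute in mixture 1 = 52% of 15 L = 15*52/100 = 39/5 L
Solute in mixture 2 = 59% of 30 L = 30*59/100 = 177/10 L
Total solute = 39/5 + 177/10 = 51/2 L
Total volume = 15 + 30 = 45 L
Final concentration = 51/2/45 * 100 = 56.67%

56.67


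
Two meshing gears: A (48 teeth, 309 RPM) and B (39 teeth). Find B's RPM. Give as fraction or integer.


Gear ratio: teeth_A * RPM_A = teeth_B * RPM_B
48 * 309 = 39 * RPM_B
14832 = 39 * RPM_B
RPM_B = 14832 / 39
RPM_B = 4944/13

4944/13


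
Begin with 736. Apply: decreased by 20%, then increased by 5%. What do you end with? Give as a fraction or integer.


Start: 736
Step 1: decrease by 20% => multiply by 80/100
  736 * 80/100 = 2944/5
Step 2: increase by 5% => multiply by 105/100
  2944/5 * 105/100 = 15456/25
Final value = 15456/25

15456/25


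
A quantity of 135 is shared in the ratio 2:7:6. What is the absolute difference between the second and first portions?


Total parts = 2 + 7 + 6 = 15
Value per part = 135 / 15 = 9
Shares: 2*9=18, 7*9=63, 6*9=54
Second share = 63, first share = 18
Difference = |63 - 18| = 45

45


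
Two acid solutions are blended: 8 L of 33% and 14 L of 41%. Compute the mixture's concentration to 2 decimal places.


Solute in mixture 1 = 33% of 8 L = 8*33/100 = 66/25 L
Solute in mixture 2 = 41% of 14 L = 14*41/100 = 287/50 L
Total solute = 66/25 + 287/50 = 419/50 L
Total volume = 8 + 14 = 22 L
Final concentration = 419/50/22 * 100 = 38.09%

38.09


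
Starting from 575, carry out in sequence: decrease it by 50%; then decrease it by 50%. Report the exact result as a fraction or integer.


Start with 575.
Step 1: Decrease by 50%: 575 * 50/100 = 575/2
Step 2: Decrease by 50%: 575/2 * 50/100 = 575/4
Final result = 575/4

575/4


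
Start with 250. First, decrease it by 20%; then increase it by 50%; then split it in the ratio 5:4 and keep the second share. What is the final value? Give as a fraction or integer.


Start with 250.
Step 1: Decrease by 20%: 250 * 80/100 = 200
Step 2: Increase by 50%: 200 * 150/100 = 300
Step 3: Split 5:4, second share = 300 * 4/9 = 400/3
Final result = 400/3

400/3


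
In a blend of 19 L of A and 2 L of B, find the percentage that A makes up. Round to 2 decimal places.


Volume of A = 19 L
Volume of B = 2 L
Total volume = 19 + 2 = 21 L
Percentage of A = (19/21) * 100
= 90.48%

90.48


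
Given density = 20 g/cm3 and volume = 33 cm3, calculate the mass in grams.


Using mass = density * volume
Density = 20 g/cm3
Volume = 33 cm3
Mass = 20 * 33
= 660 g

660


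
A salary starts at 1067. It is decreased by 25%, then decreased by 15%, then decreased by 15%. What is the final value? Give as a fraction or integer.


Start: 1067
Step 1: decrease by 25% => multiply by 75/100
  1067 * 75/100 = 3201/4
Step 2: decrease by 15% => multiply by 85/100
  3201/4 * 85/100 = 54417/80
Step 3: decrease by 15% => multiply by 85/100
  54417/80 * 85/100 = 925089/1600
Final value = 925089/1600

925089/1600


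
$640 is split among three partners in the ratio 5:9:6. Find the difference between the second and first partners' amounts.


Total parts = 5 + 9 + 6 = 20
Value per part = 640 / 20 = 32
Shares: 5*32=160, 9*32=288, 6*32=192
Second share = 288, first share = 160
Difference = |288 - 160| = 128

128


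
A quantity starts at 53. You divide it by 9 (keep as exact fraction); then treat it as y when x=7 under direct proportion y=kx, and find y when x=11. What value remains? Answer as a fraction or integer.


Start with 53.
Step 1: Divide by 9: 53 / 9 = 53/9
Step 2: Direct prop: k = (53/9)/7; new y = k*11 = 53/9*11/7 = 583/63
Final result = 583/63

583/63


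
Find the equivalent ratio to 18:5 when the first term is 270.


Original ratio: 18:5
First term target: 270
Scale factor = 270 / 18 = 15
Multiply second term: 5 * 15 = 75
Equivalent ratio = 270:75

270:75


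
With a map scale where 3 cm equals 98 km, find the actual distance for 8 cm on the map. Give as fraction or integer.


Map scale: 3 cm = 98 km
Measured distance on map = 8 cm
Set up proportion: 8 * 98 / 3
= 784 / 3
= 784/3 km

784/3


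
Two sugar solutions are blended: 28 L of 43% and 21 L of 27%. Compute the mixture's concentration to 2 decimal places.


Solute in mixture 1 = 43% of 28 L = 28*43/100 = 301/25 L
Solute in mixture 2 = 27% of 21 L = 21*27/100 = 567/100 L
Total solute = 301/25 + 567/100 = 1771/100 L
Total volume = 28 + 21 = 49 L
Final concentration = 1771/100/49 * 100 = 36.14%

36.14


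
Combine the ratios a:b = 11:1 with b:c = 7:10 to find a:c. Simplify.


Given a:b = 11:1 and b:c = 7:10
Make b consistent. Multiply first ratio by 7: a:b = 77:7
Multiply second ratio by 1: b:c = 7:10
Now b = 7 in both, so a:b:c = 77:7:10
Therefore a:c = 77:10
Simplify by GCD: a:c = 77:10

77:10


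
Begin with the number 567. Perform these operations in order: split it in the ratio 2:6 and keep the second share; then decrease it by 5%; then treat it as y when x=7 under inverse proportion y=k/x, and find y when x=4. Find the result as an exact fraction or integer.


Start with 567.
Step 1: Split 2:6, second share = 567 * 6/8 = 1701/4
Step 2: Decrease by 5%: 1701/4 * 95/100 = 32319/80
Step 3: Inverse prop: k = (32319/80)*7; new y = k/4 = 32319/80*7/4 = 226233/320
Final result = 226233/320

226233/320


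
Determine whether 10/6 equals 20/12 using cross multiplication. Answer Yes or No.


Cross multiply to check 10/6 = 20/12
Left cross product: 10 * 12 = 120
Right cross product: 6 * 20 = 120
120 = 120
Equal, so proportions match => Yes

Yes


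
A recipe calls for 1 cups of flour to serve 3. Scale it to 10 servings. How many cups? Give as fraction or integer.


Original: 1 cups for 3 servings
Target servings = 10
Scaling factor = 10/3
New amount = 1 * 10/3
= 10/3
= 10/3 cups

10/3


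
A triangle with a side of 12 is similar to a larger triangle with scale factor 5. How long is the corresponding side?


Similar triangles have proportional sides
Scale factor = 5
Smaller side = 12
Corresponding larger side = 12 * 5
= 60

60


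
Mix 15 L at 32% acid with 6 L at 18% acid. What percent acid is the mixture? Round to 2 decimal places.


Solute in mixture 1 = 32% of 15 L = 15*32/100 = 24/5 L
Solute in mixture 2 = 18% of 6 L = 6*18/100 = 27/25 L
Total solute = 24/5 + 27/25 = 147/25 L
Total volume = 15 + 6 = 21 L
Final concentration = 147/25/21 * 100 = 28.00%

28.00


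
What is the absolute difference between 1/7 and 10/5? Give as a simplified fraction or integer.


Simplify: 1/7 = 1/7 and 10/5 = 2
Find common denominator: LCD = 7
Convert: 1/7 and 14/7
Difference = |1 - 14|/7 = 13/7
Simplified = 13/7

13/7


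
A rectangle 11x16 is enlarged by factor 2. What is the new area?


Original dimensions: 11 x 16
Enlargement factor = 2
New width = 11 * 2 = 22
New height = 16 * 2 = 32
New area = 22 * 32 = 704

704


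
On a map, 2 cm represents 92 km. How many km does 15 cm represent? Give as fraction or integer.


Map scale: 2 cm = 92 km
Measured distance on map = 15 cm
Set up proportion: 15 * 92 / 2
= 1380 / 2
= 690 km

690


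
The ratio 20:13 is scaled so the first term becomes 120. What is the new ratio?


Original ratio: 20:13
First term target: 120
Scale factor = 120 / 20 = 6
Multiply second term: 13 * 6 = 78
Equivalent ratio = 120:78

120:78


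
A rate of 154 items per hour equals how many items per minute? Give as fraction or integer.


Converting from per hour to per minute
Rate = 154 items per hour
Divide by 60: 154/60
= 77/30 items per minute

77/30


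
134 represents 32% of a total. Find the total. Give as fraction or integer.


Given: 134 is 32% of the whole
Set up: 134 = 32/100 * whole
whole = 134 * 100 / 32
whole = 13400 / 32
whole = 1675/4

1675/4


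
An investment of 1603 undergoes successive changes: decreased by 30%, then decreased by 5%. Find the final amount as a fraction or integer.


Start: 1603
Step 1: decrease by 30% => multiply by 70/100
  1603 * 70/100 = 11221/10
Step 2: decrease by 5% => multiply by 95/100
  11221/10 * 95/100 = 213199/200
Final value = 213199/200

213199/200


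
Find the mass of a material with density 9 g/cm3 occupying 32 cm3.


Using mass = density * volume
Density = 9 g/cm3
Volume = 32 cm3
Mass = 9 * 32
= 288 g

288


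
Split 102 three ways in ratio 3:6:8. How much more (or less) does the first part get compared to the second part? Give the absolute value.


Total parts = 3 + 6 + 8 = 17
Value per part = 102 / 17 = 6
Shares: 3*6=18, 6*6=36, 8*6=48
First share = 18, second share = 36
Difference = |18 - 36| = 18

18


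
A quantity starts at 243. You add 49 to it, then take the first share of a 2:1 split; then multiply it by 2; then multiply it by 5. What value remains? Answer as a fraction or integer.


Start with 243.
Step 1: Add 49: 243+49=292; split 2:1 first = 292*2/3 = 584/3
Step 2: Multiply by 2: 584/3 * 2 = 1168/3
Step 3: Multiply by 5: 1168/3 * 5 = 5840/3
Final result = 5840/3

5840/3


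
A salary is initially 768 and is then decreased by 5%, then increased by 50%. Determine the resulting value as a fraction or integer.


Start: 768
Step 1: decrease by 5% => multiply by 95/100
  768 * 95/100 = 3648/5
Step 2: increase by 50% => multiply by 150/100
  3648/5 * 150/100 = 5472/5
Final value = 5472/5

5472/5


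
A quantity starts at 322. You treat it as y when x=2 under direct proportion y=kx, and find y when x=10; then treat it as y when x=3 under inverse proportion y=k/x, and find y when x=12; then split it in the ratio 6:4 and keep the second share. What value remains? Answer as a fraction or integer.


Start with 322.
Step 1: Direct prop: k = (322)/2; new y = k*10 = 322*10/2 = 1610
Step 2: Inverse prop: k = (1610)*3; new y = k/12 = 1610*3/12 = 805/2
Step 3: Split 6:4, second share = 805/2 * 4/10 = 161
Final result = 161

161


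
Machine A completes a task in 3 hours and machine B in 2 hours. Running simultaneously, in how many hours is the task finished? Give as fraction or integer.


Rate of A = 1/3 job per hour
Rate of B = 1/2 job per hour
Combined rate = 1/3 + 1/2
Find common denominator: (2 + 3)/(3*2) = 5/6
Combined rate = 5/6 job per hour
Time together = 1 / (5/6) = 6/5 hours

6/5


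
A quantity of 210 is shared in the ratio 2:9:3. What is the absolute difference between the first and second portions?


Total parts = 2 + 9 + 3 = 14
Value per part = 210 / 14 = 15
Shares: 2*15=30, 9*15=135, 3*15=45
First share = 30, second share = 135
Difference = |30 - 135| = 105

105


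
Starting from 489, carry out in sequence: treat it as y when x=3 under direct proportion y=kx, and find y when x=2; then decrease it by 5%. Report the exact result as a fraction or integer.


Start with 489.
Step 1: Direct prop: k = (489)/3; new y = k*2 = 489*2/3 = 326
Step 2: Decrease by 5%: 326 * 95/100 = 3097/10
Final result = 3097/10

3097/10


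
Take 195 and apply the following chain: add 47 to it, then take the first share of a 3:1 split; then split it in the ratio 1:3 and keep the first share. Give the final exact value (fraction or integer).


Start with 195.
Step 1: Add 47: 195+47=242; split 3:1 first = 242*3/4 = 363/2
Step 2: Split 1:3, first share = 363/2 * 1/4 = 363/8
Final result = 363/8

363/8


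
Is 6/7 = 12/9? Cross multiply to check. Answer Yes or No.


Cross multiply to check 6/7 = 12/9
Left cross product: 6 * 9 = 54
Right cross product: 7 * 12 = 84
54 != 84
Not equal, so proportions differ => No

No


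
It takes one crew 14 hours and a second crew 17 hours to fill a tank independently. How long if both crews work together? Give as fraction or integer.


Rate of A = 1/14 job per hour
Rate of B = 1/17 job per hour
Combined rate = 1/14 + 1/17
Find common denominator: (17 + 14)/(14*17) = 31/238
Combined rate = 31/238 job per hour
Time together = 1 / (31/238) = 238/31 hours

238/31


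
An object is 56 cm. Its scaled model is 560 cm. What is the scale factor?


Original length = 56 cm
Scaled length = 560 cm
Scale factor = 560 / 56
= 10

10


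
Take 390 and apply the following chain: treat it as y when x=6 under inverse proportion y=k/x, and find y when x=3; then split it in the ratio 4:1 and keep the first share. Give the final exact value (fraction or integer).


Start with 390.
Step 1: Inverse prop: k = (390)*6; new y = k/3 = 390*6/3 = 780
Step 2: Split 4:1, first share = 780 * 4/5 = 624
Final result = 624

624


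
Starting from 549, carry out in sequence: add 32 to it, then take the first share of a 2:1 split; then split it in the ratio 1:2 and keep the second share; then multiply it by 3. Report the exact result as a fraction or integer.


Start with 549.
Step 1: Add 32: 549+32=581; split 2:1 first = 581*2/3 = 1162/3
Step 2: Split 1:2, second share = 1162/3 * 2/3 = 2324/9
Step 3: Multiply by 3: 2324/9 * 3 = 2324/3
Final result = 2324/3

2324/3


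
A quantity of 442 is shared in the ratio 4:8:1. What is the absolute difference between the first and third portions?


Total parts = 4 + 8 + 1 = 13
Value per part = 442 / 13 = 34
Shares: 4*34=136, 8*34=272, 1*34=34
First share = 136, third share = 34
Difference = |136 - 34| = 102

102


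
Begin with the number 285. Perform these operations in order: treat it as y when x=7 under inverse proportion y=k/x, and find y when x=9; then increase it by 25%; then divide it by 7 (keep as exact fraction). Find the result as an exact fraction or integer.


Start with 285.
Step 1: Inverse prop: k = (285)*7; new y = k/9 = 285*7/9 = 665/3
Step 2: Increase by 25%: 665/3 * 125/100 = 3325/12
Step 3: Divide by 7: 3325/12 / 7 = 475/12
Final result = 475/12

475/12


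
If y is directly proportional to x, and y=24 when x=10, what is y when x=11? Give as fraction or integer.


Direct proportion: y = kx
Find k: k = 24/10 = 12/5
Compute y at x=11: y = 12/5 * 11
y = 132/5

132/5


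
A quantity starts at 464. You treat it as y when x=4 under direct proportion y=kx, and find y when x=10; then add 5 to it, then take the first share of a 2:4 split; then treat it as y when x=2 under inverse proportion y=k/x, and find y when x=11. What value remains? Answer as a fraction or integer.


Start with 464.
Step 1: Direct prop: k = (464)/4; new y = k*10 = 464*10/4 = 1160
Step 2: Add 5: 1160+5=1165; split 2:4 first = 1165*2/6 = 1165/3
Step 3: Inverse prop: k = (1165/3)*2; new y = k/11 = 1165/3*2/11 = 2330/33
Final result = 2330/33

2330/33


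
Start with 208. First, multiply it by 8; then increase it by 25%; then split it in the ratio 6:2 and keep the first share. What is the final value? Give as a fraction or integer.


Start with 208.
Step 1: Multiply by 8: 208 * 8 = 1664
Step 2: Increase by 25%: 1664 * 125/100 = 2080
Step 3: Split 6:2, first share = 2080 * 6/8 = 1560
Final result = 1560

1560


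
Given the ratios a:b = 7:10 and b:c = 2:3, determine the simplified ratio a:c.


Given a:b = 7:10 and b:c = 2:3
Make b consistent. Multiply first ratio by 2: a:b = 14:20
Multiply second ratio by 10: b:c = 20:30
Now b = 20 in both, so a:b:c = 14:20:30
Therefore a:c = 14:30
Simplify by GCD: a:c = 7:15

7:15


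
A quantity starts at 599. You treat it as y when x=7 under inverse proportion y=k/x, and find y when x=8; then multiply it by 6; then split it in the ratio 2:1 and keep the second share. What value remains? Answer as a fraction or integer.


Start with 599.
Step 1: Inverse prop: k = (599)*7; new y = k/8 = 599*7/8 = 4193/8
Step 2: Multiply by 6: 4193/8 * 6 = 12579/4
Step 3: Split 2:1, second share = 12579/4 * 1/3 = 4193/4
Final result = 4193/4

4193/4


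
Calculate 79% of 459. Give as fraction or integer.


Compute 79% of 459
Convert percentage: 79% = 79/100
Multiply: 459 * 79/100
= 36261/100
= 36261/100

36261/100
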